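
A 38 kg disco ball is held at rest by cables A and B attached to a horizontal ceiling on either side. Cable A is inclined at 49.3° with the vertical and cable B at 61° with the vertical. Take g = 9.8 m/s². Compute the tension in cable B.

Angles from the horizontal: cable A is 90° − 49.3° = 40.7°, cable B is 90° − 61° = 29°.
Weight W = 38 × 9.8 = 372.4 N acts straight down.
Horizontal: T_A cos 40.7° = T_B cos 29°  →  T_A = 1.154 T_B.
Vertical: T_A sin 40.7° + T_B sin 29° = 372.4.
Substituting the horizontal relation into the vertical equation gives 1.237 T_B = 372.4, so T_B = 301 N.

T_B ≈ 301 N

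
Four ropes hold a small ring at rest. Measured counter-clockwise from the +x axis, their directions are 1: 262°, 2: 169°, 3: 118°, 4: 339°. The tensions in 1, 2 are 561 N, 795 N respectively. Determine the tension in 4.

Resolve: ΣF_x = 561 cos 262° + 795 cos 169° + T_3 cos 118° + T_4 cos 339° = 0.
        ΣF_y = 561 sin 262° + 795 sin 169° + T_3 sin 118° + T_4 sin 339° = 0.
The known terms sum to (-858.5, -403.8) N, so -0.4695 T_3 + 0.9336 T_4 = 858.5 and 0.8829 T_3 − 0.3584 T_4 = 403.8.
Solving simultaneously: T_3 = 1044 N, T_4 = 1444 N.

T_4 ≈ 1440 N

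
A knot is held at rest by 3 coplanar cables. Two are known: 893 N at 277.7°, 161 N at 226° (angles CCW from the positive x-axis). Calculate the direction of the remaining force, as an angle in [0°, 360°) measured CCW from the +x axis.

Sum the known components: ΣF_x = 7.81 N, ΣF_y = -1001 N.
For equilibrium the remaining force must supply (−ΣF_x, −ΣF_y) = (-7.81, 1001) N.
Magnitude = √((-7.81)² + (1001)²) = 1001 N; direction = atan2(1001, -7.81) = 90.4°.

θ ≈ 90.4°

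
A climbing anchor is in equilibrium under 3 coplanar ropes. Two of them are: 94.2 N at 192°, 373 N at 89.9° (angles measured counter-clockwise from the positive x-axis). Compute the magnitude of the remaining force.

F ≈ 365 N

Sum the known components: ΣF_x = -91.49 N, ΣF_y = 353.4 N.
For equilibrium the remaining force must supply (−ΣF_x, −ΣF_y) = (91.49, -353.4) N.
Magnitude = √((91.49)² + (-353.4)²) = 365.1 N; direction = atan2(-353.4, 91.49) = 284.5°.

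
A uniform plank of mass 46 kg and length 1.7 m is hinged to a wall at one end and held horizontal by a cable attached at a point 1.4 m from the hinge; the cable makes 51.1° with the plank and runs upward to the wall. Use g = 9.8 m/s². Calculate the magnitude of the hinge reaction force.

|H| ≈ 283 N

Take torques about the hinge: T sin 51.1° · 1.4 = 46×9.8×0.85 = 383.18 N·m.
So T = 383.18 / (0.7782 × 1.4) = 351.69 N.
ΣF_x = 0: H_x = T cos 51.1° = 220.85 N.
ΣF_y = 0: H_y = (46×9.8) − T sin 51.1° = 450.8 − 273.7 = 177.1 N.
|H| = √(H_x² + H_y²) = √((220.85)² + (177.1)²) = 283.09 N.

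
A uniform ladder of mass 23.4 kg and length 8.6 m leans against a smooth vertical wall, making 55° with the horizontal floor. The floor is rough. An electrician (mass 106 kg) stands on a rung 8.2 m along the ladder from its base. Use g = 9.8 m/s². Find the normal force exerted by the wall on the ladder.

Torques about the foot: N_wall · 8.6 sin 55° = 23.4×9.8×4.3 cos 55° + 106×9.8×8.2 cos 55° → N_wall = 773.83 N.

N_wall ≈ 774 N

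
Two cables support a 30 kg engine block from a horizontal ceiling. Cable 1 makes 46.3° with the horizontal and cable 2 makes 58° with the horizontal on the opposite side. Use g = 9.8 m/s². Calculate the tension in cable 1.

Weight W = 30 × 9.8 = 294 N acts straight down.
Horizontal: T_1 cos 46.3° = T_2 cos 58°  →  T_2 = 1.304 T_1.
Vertical: T_1 sin 46.3° + T_2 sin 58° = 294.
Substituting the horizontal relation into the vertical equation gives 1.829 T_1 = 294, so T_1 = 160.8 N.

T_1 ≈ 161 N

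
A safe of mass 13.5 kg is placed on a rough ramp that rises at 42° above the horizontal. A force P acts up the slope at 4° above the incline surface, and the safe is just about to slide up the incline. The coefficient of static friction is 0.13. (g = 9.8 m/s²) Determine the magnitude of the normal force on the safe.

On the verge of sliding up the incline, friction equals μN and acts down the slope.
Perpendicular: N + P sin 4° = W cos 42° = 98.32 N.
Along incline: P cos 4° = W sin 42° + μN  with W sin 42° = 88.53 N.
Solving the pair for P and N: P = 100.6 N, N = 91.3 N (and f = μN = 11.87 N).

N ≈ 91.3 N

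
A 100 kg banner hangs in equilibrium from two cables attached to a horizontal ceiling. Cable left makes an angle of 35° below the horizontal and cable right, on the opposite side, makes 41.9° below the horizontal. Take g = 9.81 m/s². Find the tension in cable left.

Weight W = 100 × 9.81 = 981 N acts straight down.
Horizontal: T_left cos 35° = T_right cos 41.9°  →  T_right = 1.101 T_left.
Vertical: T_left sin 35° + T_right sin 41.9° = 981.
Substituting the horizontal relation into the vertical equation gives 1.309 T_left = 981, so T_left = 749.7 N.

T_left ≈ 750 N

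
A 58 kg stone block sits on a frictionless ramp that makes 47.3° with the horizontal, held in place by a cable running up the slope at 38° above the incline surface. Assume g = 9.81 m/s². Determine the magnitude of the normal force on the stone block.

N ≈ 59.2 N

Take axes along and perpendicular to the incline. Weight components: W sin 47.3° = 418.2 N down-slope, W cos 47.3° = 385.9 N into the surface.
Along incline: T cos 38° = W sin 47.3° → T = 530.6 N.
Perpendicular: N = W cos 47.3° − T sin 38° = 59.16 N.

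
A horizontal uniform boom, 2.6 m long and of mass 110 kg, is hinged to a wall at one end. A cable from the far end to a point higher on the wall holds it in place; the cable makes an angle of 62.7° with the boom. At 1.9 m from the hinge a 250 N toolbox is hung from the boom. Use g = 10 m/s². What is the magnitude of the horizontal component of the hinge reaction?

H_x ≈ 378 N

Take torques about the hinge: T sin 62.7° · 2.6 = 110×10×1.3 + 250×1.9 = 1905 N·m.
So T = 1905 / (0.8886 × 2.6) = 824.53 N.
ΣF_x = 0: H_x = T cos 62.7° = 378.17 N.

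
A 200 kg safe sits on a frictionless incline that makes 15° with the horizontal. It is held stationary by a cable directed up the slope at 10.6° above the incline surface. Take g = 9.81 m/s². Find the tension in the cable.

Take axes along and perpendicular to the incline. Weight components: W sin 15° = 507.8 N down-slope, W cos 15° = 1895 N into the surface.
Along incline: T cos 10.6° = W sin 15° → T = 516.6 N.
Perpendicular: N = W cos 15° − T sin 10.6° = 1800 N.

T ≈ 517 N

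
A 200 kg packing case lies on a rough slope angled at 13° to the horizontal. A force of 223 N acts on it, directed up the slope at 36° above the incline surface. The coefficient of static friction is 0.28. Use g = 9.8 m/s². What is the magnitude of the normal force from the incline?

N ≈ 1780 N

Axes along / perpendicular to the incline. W sin 13° = 440.9 N down-slope; W cos 13° = 1910 N into the surface.
Perpendicular: N = W cos 13° − P sin 36° = 1910 − 131.1 = 1779 N.
Along incline: P cos 36° + f = W sin 13° (friction acts up-slope) → f = 440.9 − 180.4 = 260.5 N.
|f| = 260.5 N ≤ μN = 498 N, so the packing case is indeed static.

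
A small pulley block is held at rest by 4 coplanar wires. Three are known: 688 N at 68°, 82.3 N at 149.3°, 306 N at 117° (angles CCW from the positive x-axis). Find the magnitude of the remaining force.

Sum the known components: ΣF_x = 48.04 N, ΣF_y = 952.6 N.
For equilibrium the remaining force must supply (−ΣF_x, −ΣF_y) = (-48.04, -952.6) N.
Magnitude = √((-48.04)² + (-952.6)²) = 953.8 N; direction = atan2(-952.6, -48.04) = 267.1°.

F ≈ 954 N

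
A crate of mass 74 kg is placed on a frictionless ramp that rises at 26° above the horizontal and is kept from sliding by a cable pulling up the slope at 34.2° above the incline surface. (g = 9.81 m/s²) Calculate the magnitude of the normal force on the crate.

Take axes along and perpendicular to the incline. Weight components: W sin 26° = 318.2 N down-slope, W cos 26° = 652.5 N into the surface.
Along incline: T cos 34.2° = W sin 26° → T = 384.8 N.
Perpendicular: N = W cos 26° − T sin 34.2° = 436.2 N.

N ≈ 436 N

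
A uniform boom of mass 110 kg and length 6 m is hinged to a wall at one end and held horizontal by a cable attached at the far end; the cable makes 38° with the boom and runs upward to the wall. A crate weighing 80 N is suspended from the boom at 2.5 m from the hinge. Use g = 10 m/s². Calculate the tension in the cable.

T ≈ 947 N

Take torques about the hinge: T sin 38° · 6 = 110×10×3 + 80×2.5 = 3500 N·m.
So T = 3500 / (0.6157 × 6) = 947.49 N.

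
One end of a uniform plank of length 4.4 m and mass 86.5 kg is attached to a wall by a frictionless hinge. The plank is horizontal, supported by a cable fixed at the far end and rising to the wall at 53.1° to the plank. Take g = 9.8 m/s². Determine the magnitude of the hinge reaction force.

|H| ≈ 530 N

Take torques about the hinge: T sin 53.1° · 4.4 = 86.5×9.8×2.2 = 1864.9 N·m.
So T = 1864.9 / (0.7997 × 4.4) = 530.02 N.
ΣF_x = 0: H_x = T cos 53.1° = 318.24 N.
ΣF_y = 0: H_y = (86.5×9.8) − T sin 53.1° = 847.7 − 423.85 = 423.85 N.
|H| = √(H_x² + H_y²) = √((318.24)² + (423.85)²) = 530.02 N.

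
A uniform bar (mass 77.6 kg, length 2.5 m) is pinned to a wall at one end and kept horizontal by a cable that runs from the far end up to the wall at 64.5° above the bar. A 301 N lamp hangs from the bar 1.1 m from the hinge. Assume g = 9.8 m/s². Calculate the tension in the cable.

T ≈ 568 N

Take torques about the hinge: T sin 64.5° · 2.5 = 77.6×9.8×1.25 + 301×1.1 = 1281.7 N·m.
So T = 1281.7 / (0.9026 × 2.5) = 568.01 N.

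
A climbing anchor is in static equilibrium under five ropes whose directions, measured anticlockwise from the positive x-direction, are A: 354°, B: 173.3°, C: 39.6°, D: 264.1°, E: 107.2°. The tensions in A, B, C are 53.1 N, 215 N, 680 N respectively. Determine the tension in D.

T_D ≈ 1230 N

Resolve: ΣF_x = 53.1 cos 354° + 215 cos 173.3° + 680 cos 39.6° + T_D cos 264.1° + T_E cos 107.2° = 0.
        ΣF_y = 53.1 sin 354° + 215 sin 173.3° + 680 sin 39.6° + T_D sin 264.1° + T_E sin 107.2° = 0.
The known terms sum to (363.2, 453) N, so -0.1028 T_D − 0.2957 T_E = -363.2 and -0.9947 T_D + 0.9553 T_E = -453.
Solving simultaneously: T_D = 1226 N, T_E = 802.2 N.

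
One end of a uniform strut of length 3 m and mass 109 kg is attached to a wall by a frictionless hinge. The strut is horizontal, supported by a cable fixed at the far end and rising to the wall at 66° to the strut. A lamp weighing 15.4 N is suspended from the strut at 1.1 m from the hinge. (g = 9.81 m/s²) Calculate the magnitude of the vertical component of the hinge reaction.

Take torques about the hinge: T sin 66° · 3 = 109×9.81×1.5 + 15.4×1.1 = 1620.9 N·m.
So T = 1620.9 / (0.9135 × 3) = 591.42 N.
ΣF_y = 0: H_y = (109×9.81 + 15.4) − T sin 66° = 1084.7 − 540.29 = 544.4 N.

|H_y| ≈ 544 N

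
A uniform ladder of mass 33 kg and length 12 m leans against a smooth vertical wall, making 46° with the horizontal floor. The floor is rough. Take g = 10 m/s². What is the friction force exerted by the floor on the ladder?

Torques about the foot: N_wall · 12 sin 46° = 33×10×6 cos 46° → N_wall = 159.34 N.
ΣF_x = 0: f_floor = N_wall = 159.34 N.

f ≈ 159 N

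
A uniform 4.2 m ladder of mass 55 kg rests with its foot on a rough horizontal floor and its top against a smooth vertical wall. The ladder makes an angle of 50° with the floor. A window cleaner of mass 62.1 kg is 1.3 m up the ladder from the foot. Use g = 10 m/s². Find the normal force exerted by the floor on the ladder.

N_floor ≈ 1170 N

ΣF_y = 0: N_floor = 55×10 + 62.1×10 = 1171 N.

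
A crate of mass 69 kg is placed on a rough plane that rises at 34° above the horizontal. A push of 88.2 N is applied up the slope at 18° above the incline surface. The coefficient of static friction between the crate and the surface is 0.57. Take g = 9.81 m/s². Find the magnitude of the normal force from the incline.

N ≈ 534 N

Axes along / perpendicular to the incline. W sin 34° = 378.5 N down-slope; W cos 34° = 561.2 N into the surface.
Perpendicular: N = W cos 34° − P sin 18° = 561.2 − 27.26 = 533.9 N.
Along incline: P cos 18° + f = W sin 34° (friction acts up-slope) → f = 378.5 − 83.88 = 294.6 N.
|f| = 294.6 N ≤ μN = 304.3 N, so the crate is indeed static.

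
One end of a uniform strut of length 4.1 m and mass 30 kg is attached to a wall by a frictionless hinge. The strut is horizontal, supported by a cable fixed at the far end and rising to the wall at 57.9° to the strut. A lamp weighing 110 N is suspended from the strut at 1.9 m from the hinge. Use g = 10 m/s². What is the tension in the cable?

Take torques about the hinge: T sin 57.9° · 4.1 = 30×10×2.05 + 110×1.9 = 824 N·m.
So T = 824 / (0.8471 × 4.1) = 237.25 N.

T ≈ 237 N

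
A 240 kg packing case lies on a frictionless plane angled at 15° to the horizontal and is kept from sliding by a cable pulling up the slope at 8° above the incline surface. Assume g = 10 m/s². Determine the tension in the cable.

Take axes along and perpendicular to the incline. Weight components: W sin 15° = 621.2 N down-slope, W cos 15° = 2318 N into the surface.
Along incline: T cos 8° = W sin 15° → T = 627.3 N.
Perpendicular: N = W cos 15° − T sin 8° = 2231 N.

T ≈ 627 N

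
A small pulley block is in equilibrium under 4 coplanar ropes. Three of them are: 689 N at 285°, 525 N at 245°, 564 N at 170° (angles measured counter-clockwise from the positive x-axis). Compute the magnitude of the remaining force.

F ≈ 1200 N

Sum the known components: ΣF_x = -599 N, ΣF_y = -1043 N.
For equilibrium the remaining force must supply (−ΣF_x, −ΣF_y) = (599, 1043) N.
Magnitude = √((599)² + (1043)²) = 1203 N; direction = atan2(1043, 599) = 60.1°.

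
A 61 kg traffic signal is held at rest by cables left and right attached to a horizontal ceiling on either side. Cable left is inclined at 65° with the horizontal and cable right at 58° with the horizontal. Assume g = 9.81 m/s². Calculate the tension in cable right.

Weight W = 61 × 9.81 = 598.4 N acts straight down.
Horizontal: T_left cos 65° = T_right cos 58°  →  T_left = 1.254 T_right.
Vertical: T_left sin 65° + T_right sin 58° = 598.4.
Substituting the horizontal relation into the vertical equation gives 1.984 T_right = 598.4, so T_right = 301.5 N.

T_right ≈ 302 N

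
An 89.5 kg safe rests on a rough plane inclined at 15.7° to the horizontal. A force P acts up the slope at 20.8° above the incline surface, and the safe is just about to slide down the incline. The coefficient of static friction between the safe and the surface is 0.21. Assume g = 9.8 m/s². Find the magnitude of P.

On the verge of sliding down the incline, friction equals μN and acts up the slope.
Perpendicular: N + P sin 20.8° = W cos 15.7° = 844.4 N.
Along incline: P cos 20.8° + μN = W sin 15.7° with W sin 15.7° = 237.3 N.
Solving the pair for P and N: P = 69.78 N, N = 819.6 N (and f = μN = 172.1 N).

P ≈ 69.8 N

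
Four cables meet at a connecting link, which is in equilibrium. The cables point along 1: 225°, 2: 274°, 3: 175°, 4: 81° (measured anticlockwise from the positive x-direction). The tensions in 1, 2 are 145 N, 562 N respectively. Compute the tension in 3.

Resolve: ΣF_x = 145 cos 225° + 562 cos 274° + T_3 cos 175° + T_4 cos 81° = 0.
        ΣF_y = 145 sin 225° + 562 sin 274° + T_3 sin 175° + T_4 sin 81° = 0.
The known terms sum to (-63.33, -663.2) N, so -0.9962 T_3 + 0.1564 T_4 = 63.33 and 0.0872 T_3 + 0.9877 T_4 = 663.2.
Solving simultaneously: T_3 = 41.29 N, T_4 = 667.8 N.

T_3 ≈ 41.3 N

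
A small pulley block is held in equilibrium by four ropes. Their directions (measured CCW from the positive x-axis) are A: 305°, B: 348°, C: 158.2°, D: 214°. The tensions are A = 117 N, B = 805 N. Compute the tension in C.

Resolve: ΣF_x = 117 cos 305° + 805 cos 348° + T_C cos 158.2° + T_D cos 214° = 0.
        ΣF_y = 117 sin 305° + 805 sin 348° + T_C sin 158.2° + T_D sin 214° = 0.
The known terms sum to (854.5, -263.2) N, so -0.9285 T_C − 0.8290 T_D = -854.5 and 0.3714 T_C − 0.5592 T_D = 263.2.
Solving simultaneously: T_C = 841.6 N, T_D = 88.21 N.

T_C ≈ 842 N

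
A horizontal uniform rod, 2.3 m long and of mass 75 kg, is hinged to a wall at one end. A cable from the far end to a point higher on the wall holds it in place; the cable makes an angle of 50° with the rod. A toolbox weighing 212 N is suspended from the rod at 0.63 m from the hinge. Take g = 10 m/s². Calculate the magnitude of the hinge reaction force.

|H| ≈ 642 N

Take torques about the hinge: T sin 50° · 2.3 = 75×10×1.15 + 212×0.63 = 996.06 N·m.
So T = 996.06 / (0.7660 × 2.3) = 565.33 N.
ΣF_x = 0: H_x = T cos 50° = 363.39 N.
ΣF_y = 0: H_y = (75×10 + 212) − T sin 50° = 962 − 433.07 = 528.93 N.
|H| = √(H_x² + H_y²) = √((363.39)² + (528.93)²) = 641.73 N.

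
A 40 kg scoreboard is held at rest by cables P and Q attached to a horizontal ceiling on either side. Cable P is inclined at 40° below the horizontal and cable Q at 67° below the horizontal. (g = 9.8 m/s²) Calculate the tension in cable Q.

Weight W = 40 × 9.8 = 392 N acts straight down.
Horizontal: T_P cos 40° = T_Q cos 67°  →  T_P = 0.5101 T_Q.
Vertical: T_P sin 40° + T_Q sin 67° = 392.
Substituting the horizontal relation into the vertical equation gives 1.248 T_Q = 392, so T_Q = 314 N.

T_Q ≈ 314 N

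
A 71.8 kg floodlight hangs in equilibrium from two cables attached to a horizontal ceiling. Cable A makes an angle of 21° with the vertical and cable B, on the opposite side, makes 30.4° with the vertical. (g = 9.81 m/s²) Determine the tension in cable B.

T_B ≈ 323 N

Angles from the horizontal: cable A is 90° − 21° = 69°, cable B is 90° − 30.4° = 59.6°.
Weight W = 71.8 × 9.81 = 704.4 N acts straight down.
Horizontal: T_A cos 69° = T_B cos 59.6°  →  T_A = 1.412 T_B.
Vertical: T_A sin 69° + T_B sin 59.6° = 704.4.
Substituting the horizontal relation into the vertical equation gives 2.181 T_B = 704.4, so T_B = 323 N.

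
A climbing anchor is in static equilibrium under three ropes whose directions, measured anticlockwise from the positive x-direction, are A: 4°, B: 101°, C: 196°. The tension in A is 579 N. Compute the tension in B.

T_B ≈ 121 N

Resolve: ΣF_x = 579 cos 4° + T_B cos 101° + T_C cos 196° = 0.
        ΣF_y = 579 sin 4° + T_B sin 101° + T_C sin 196° = 0.
The known terms sum to (577.6, 40.39) N, so -0.1908 T_B − 0.9613 T_C = -577.6 and 0.9816 T_B − 0.2756 T_C = -40.39.
Solving simultaneously: T_B = 120.8 N, T_C = 576.9 N.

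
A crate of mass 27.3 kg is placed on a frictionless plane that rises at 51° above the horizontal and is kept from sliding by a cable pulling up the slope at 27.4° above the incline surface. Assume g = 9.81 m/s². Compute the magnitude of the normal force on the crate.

Take axes along and perpendicular to the incline. Weight components: W sin 51° = 208.1 N down-slope, W cos 51° = 168.5 N into the surface.
Along incline: T cos 27.4° = W sin 51° → T = 234.4 N.
Perpendicular: N = W cos 51° − T sin 27.4° = 60.66 N.

N ≈ 60.7 N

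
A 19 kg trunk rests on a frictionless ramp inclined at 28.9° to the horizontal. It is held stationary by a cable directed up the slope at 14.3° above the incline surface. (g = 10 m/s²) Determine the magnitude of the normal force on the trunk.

Take axes along and perpendicular to the incline. Weight components: W sin 28.9° = 91.82 N down-slope, W cos 28.9° = 166.3 N into the surface.
Along incline: T cos 14.3° = W sin 28.9° → T = 94.76 N.
Perpendicular: N = W cos 28.9° − T sin 14.3° = 142.9 N.

N ≈ 143 N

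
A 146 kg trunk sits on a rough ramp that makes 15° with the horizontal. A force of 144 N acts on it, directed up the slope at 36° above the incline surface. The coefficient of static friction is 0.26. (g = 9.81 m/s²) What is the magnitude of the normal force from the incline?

N ≈ 1300 N

Axes along / perpendicular to the incline. W sin 15° = 370.7 N down-slope; W cos 15° = 1383 N into the surface.
Perpendicular: N = W cos 15° − P sin 36° = 1383 − 84.64 = 1299 N.
Along incline: P cos 36° + f = W sin 15° (friction acts up-slope) → f = 370.7 − 116.5 = 254.2 N.
|f| = 254.2 N ≤ μN = 337.7 N, so the trunk is indeed static.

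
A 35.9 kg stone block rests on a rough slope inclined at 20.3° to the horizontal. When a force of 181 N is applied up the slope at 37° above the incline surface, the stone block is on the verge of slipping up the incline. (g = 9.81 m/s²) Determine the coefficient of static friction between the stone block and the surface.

μ ≈ 0.101

On the verge of sliding up the incline, friction is at its maximum μN and acts down the slope.
Perpendicular to incline: N = W cos 20.3° − P sin 37° = 330.3 − 108.9 = 221.4 N.
Along incline: P cos 37° − μN = W sin 20.3° → μ = −(W sin 20.3° − P cos 37°) / N = 0.101.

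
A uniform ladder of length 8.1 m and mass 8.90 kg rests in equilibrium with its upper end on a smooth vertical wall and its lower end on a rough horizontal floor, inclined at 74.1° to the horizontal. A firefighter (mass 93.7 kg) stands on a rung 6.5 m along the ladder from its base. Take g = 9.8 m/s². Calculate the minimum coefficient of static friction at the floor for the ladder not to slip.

ΣF_y = 0: N_floor = 8.90×9.8 + 93.7×9.8 = 1005.5 N.
Torques about the foot: N_wall · 8.1 sin 74.1° = 8.90×9.8×4.05 cos 74.1° + 93.7×9.8×6.5 cos 74.1° → N_wall = 222.33 N.
ΣF_x = 0: f_floor = N_wall = 222.33 N.
μ_min = f_floor / N_floor = 222.33 / 1005.5 = 0.2211.

μ_min ≈ 0.221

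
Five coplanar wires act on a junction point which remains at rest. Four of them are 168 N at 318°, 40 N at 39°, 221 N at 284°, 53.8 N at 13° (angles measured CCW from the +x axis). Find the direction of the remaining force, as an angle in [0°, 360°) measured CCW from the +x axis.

Sum the known components: ΣF_x = 261.8 N, ΣF_y = -289.6 N.
For equilibrium the remaining force must supply (−ΣF_x, −ΣF_y) = (-261.8, 289.6) N.
Magnitude = √((-261.8)² + (289.6)²) = 390.4 N; direction = atan2(289.6, -261.8) = 132.1°.

θ ≈ 132°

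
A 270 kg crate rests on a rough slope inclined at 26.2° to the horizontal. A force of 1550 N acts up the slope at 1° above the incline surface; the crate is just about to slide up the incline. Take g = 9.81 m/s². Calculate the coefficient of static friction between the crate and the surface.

On the verge of sliding up the incline, friction is at its maximum μN and acts down the slope.
Perpendicular to incline: N = W cos 26.2° − P sin 1° = 2377 − 27.05 = 2350 N.
Along incline: P cos 1° − μN = W sin 26.2° → μ = −(W sin 26.2° − P cos 1°) / N = 0.1619.

μ ≈ 0.162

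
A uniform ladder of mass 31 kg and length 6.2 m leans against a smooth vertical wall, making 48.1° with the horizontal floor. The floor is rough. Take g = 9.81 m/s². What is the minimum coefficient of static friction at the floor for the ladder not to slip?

ΣF_y = 0: N_floor = 31×9.81 = 304.11 N.
Torques about the foot: N_wall · 6.2 sin 48.1° = 31×9.81×3.1 cos 48.1° → N_wall = 136.43 N.
ΣF_x = 0: f_floor = N_wall = 136.43 N.
μ_min = f_floor / N_floor = 136.43 / 304.11 = 0.4486.

μ_min ≈ 0.449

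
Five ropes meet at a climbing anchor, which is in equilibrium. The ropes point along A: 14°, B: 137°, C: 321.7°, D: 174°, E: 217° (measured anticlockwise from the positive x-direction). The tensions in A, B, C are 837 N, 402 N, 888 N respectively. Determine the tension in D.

Resolve: ΣF_x = 837 cos 14° + 402 cos 137° + 888 cos 321.7° + T_D cos 174° + T_E cos 217° = 0.
        ΣF_y = 837 sin 14° + 402 sin 137° + 888 sin 321.7° + T_D sin 174° + T_E sin 217° = 0.
The known terms sum to (1215, -73.71) N, so -0.9945 T_D − 0.7986 T_E = -1215 and 0.1045 T_D − 0.6018 T_E = 73.71.
Solving simultaneously: T_D = 1158 N, T_E = 78.73 N.

T_D ≈ 1160 N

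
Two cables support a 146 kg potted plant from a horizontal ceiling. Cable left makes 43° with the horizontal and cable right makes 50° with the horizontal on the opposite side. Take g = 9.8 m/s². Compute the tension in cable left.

T_left ≈ 921 N

Weight W = 146 × 9.8 = 1431 N acts straight down.
Horizontal: T_left cos 43° = T_right cos 50°  →  T_right = 1.138 T_left.
Vertical: T_left sin 43° + T_right sin 50° = 1431.
Substituting the horizontal relation into the vertical equation gives 1.554 T_left = 1431, so T_left = 921 N.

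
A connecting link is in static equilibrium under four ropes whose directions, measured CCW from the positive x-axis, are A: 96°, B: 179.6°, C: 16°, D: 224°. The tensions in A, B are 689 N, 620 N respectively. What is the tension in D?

Resolve: ΣF_x = 689 cos 96° + 620 cos 179.6° + T_C cos 16° + T_D cos 224° = 0.
        ΣF_y = 689 sin 96° + 620 sin 179.6° + T_C sin 16° + T_D sin 224° = 0.
The known terms sum to (-692, 689.6) N, so 0.9613 T_C − 0.7193 T_D = 692 and 0.2756 T_C − 0.6947 T_D = -689.6.
Solving simultaneously: T_C = 2080 N, T_D = 1818 N.

T_D ≈ 1820 N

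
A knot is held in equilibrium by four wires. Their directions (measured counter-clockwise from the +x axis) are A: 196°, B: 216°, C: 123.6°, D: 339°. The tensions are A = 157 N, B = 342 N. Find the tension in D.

Resolve: ΣF_x = 157 cos 196° + 342 cos 216° + T_C cos 123.6° + T_D cos 339° = 0.
        ΣF_y = 157 sin 196° + 342 sin 216° + T_C sin 123.6° + T_D sin 339° = 0.
The known terms sum to (-427.6, -244.3) N, so -0.5534 T_C + 0.9336 T_D = 427.6 and 0.8329 T_C − 0.3584 T_D = 244.3.
Solving simultaneously: T_C = 658.2 N, T_D = 848.2 N.

T_D ≈ 848 N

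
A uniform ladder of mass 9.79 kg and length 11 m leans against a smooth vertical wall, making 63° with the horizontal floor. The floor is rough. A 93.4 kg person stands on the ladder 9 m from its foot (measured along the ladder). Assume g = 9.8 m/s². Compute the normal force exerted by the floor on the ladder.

ΣF_y = 0: N_floor = 9.79×9.8 + 93.4×9.8 = 1011.3 N.

N_floor ≈ 1010 N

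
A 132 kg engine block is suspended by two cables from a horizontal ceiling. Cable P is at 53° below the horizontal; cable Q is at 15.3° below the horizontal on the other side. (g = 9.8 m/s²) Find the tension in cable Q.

Weight W = 132 × 9.8 = 1294 N acts straight down.
Horizontal: T_P cos 53° = T_Q cos 15.3°  →  T_P = 1.603 T_Q.
Vertical: T_P sin 53° + T_Q sin 15.3° = 1294.
Substituting the horizontal relation into the vertical equation gives 1.544 T_Q = 1294, so T_Q = 837.9 N.

T_Q ≈ 838 N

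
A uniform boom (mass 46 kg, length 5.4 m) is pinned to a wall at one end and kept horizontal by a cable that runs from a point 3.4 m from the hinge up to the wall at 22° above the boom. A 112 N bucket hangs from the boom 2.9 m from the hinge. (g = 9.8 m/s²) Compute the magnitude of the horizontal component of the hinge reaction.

Take torques about the hinge: T sin 22° · 3.4 = 46×9.8×2.7 + 112×2.9 = 1542 N·m.
So T = 1542 / (0.3746 × 3.4) = 1210.7 N.
ΣF_x = 0: H_x = T cos 22° = 1122.5 N.

H_x ≈ 1120 N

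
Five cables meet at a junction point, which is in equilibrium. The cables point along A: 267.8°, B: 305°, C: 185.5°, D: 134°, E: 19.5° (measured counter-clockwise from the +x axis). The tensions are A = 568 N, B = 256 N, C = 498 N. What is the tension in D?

Resolve: ΣF_x = 568 cos 267.8° + 256 cos 305° + 498 cos 185.5° + T_D cos 134° + T_E cos 19.5° = 0.
        ΣF_y = 568 sin 267.8° + 256 sin 305° + 498 sin 185.5° + T_D sin 134° + T_E sin 19.5° = 0.
The known terms sum to (-370.7, -825) N, so -0.6947 T_D + 0.9426 T_E = 370.7 and 0.7193 T_D + 0.3338 T_E = 825.
Solving simultaneously: T_D = 718.7 N, T_E = 922.8 N.

T_D ≈ 719 N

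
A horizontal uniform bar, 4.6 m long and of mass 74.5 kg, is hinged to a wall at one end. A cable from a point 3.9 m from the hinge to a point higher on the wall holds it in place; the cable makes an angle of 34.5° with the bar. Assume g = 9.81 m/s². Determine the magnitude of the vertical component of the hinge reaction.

Take torques about the hinge: T sin 34.5° · 3.9 = 74.5×9.81×2.3 = 1680.9 N·m.
So T = 1680.9 / (0.5664 × 3.9) = 760.96 N.
ΣF_y = 0: H_y = (74.5×9.81) − T sin 34.5° = 730.85 − 431.01 = 299.83 N.

|H_y| ≈ 300 N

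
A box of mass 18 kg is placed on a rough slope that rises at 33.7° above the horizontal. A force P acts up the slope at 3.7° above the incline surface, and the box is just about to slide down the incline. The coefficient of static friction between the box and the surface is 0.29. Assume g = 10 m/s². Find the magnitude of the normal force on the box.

On the verge of sliding down the incline, friction equals μN and acts up the slope.
Perpendicular: N + P sin 3.7° = W cos 33.7° = 149.8 N.
Along incline: P cos 3.7° + μN = W sin 33.7° with W sin 33.7° = 99.87 N.
Solving the pair for P and N: P = 57.64 N, N = 146 N (and f = μN = 42.35 N).

N ≈ 146 N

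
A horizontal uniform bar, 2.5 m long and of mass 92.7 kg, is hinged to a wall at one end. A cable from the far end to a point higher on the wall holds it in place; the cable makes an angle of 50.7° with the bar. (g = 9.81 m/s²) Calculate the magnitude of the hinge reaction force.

Take torques about the hinge: T sin 50.7° · 2.5 = 92.7×9.81×1.25 = 1136.7 N·m.
So T = 1136.7 / (0.7738 × 2.5) = 587.58 N.
ΣF_x = 0: H_x = T cos 50.7° = 372.16 N.
ΣF_y = 0: H_y = (92.7×9.81) − T sin 50.7° = 909.39 − 454.69 = 454.69 N.
|H| = √(H_x² + H_y²) = √((372.16)² + (454.69)²) = 587.58 N.

|H| ≈ 588 N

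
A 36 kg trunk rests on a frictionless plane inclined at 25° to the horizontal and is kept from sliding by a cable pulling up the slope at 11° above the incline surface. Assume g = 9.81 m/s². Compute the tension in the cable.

T ≈ 152 N

Take axes along and perpendicular to the incline. Weight components: W sin 25° = 149.3 N down-slope, W cos 25° = 320.1 N into the surface.
Along incline: T cos 11° = W sin 25° → T = 152 N.
Perpendicular: N = W cos 25° − T sin 11° = 291.1 N.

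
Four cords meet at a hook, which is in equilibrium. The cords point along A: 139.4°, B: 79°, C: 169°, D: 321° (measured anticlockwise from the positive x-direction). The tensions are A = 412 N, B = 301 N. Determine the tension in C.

Resolve: ΣF_x = 412 cos 139.4° + 301 cos 79° + T_C cos 169° + T_D cos 321° = 0.
        ΣF_y = 412 sin 139.4° + 301 sin 79° + T_C sin 169° + T_D sin 321° = 0.
The known terms sum to (-255.4, 563.6) N, so -0.9816 T_C + 0.7771 T_D = 255.4 and 0.1908 T_C − 0.6293 T_D = -563.6.
Solving simultaneously: T_C = 590.6 N, T_D = 1075 N.

T_C ≈ 591 N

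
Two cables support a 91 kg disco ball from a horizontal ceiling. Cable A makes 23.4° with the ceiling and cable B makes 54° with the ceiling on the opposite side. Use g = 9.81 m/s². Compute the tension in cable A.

Weight W = 91 × 9.81 = 892.7 N acts straight down.
Horizontal: T_A cos 23.4° = T_B cos 54°  →  T_B = 1.561 T_A.
Vertical: T_A sin 23.4° + T_B sin 54° = 892.7.
Substituting the horizontal relation into the vertical equation gives 1.66 T_A = 892.7, so T_A = 537.7 N.

T_A ≈ 538 N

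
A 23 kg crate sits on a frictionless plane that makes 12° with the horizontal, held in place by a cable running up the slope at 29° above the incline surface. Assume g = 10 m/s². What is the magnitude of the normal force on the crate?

Take axes along and perpendicular to the incline. Weight components: W sin 12° = 47.82 N down-slope, W cos 12° = 225 N into the surface.
Along incline: T cos 29° = W sin 12° → T = 54.67 N.
Perpendicular: N = W cos 12° − T sin 29° = 198.5 N.

N ≈ 198 N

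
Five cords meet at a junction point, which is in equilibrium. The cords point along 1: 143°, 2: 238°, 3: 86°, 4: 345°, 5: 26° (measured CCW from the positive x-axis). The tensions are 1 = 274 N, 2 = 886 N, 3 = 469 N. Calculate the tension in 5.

T_5 ≈ 433 N

Resolve: ΣF_x = 274 cos 143° + 886 cos 238° + 469 cos 86° + T_4 cos 345° + T_5 cos 26° = 0.
        ΣF_y = 274 sin 143° + 886 sin 238° + 469 sin 86° + T_4 sin 345° + T_5 sin 26° = 0.
The known terms sum to (-655.6, -118.6) N, so 0.9659 T_4 + 0.8988 T_5 = 655.6 and -0.2588 T_4 + 0.4384 T_5 = 118.6.
Solving simultaneously: T_4 = 275.6 N, T_5 = 433.3 N.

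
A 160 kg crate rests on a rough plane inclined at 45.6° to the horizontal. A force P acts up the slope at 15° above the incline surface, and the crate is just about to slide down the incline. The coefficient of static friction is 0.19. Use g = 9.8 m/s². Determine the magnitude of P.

P ≈ 995 N

On the verge of sliding down the incline, friction equals μN and acts up the slope.
Perpendicular: N + P sin 15° = W cos 45.6° = 1097 N.
Along incline: P cos 15° + μN = W sin 45.6° with W sin 45.6° = 1120 N.
Solving the pair for P and N: P = 994.7 N, N = 839.6 N (and f = μN = 159.5 N).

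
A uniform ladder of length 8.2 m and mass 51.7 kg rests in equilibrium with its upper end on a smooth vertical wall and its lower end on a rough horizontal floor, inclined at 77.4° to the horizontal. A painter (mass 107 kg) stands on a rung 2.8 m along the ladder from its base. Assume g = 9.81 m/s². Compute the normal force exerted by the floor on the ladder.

N_floor ≈ 1560 N

ΣF_y = 0: N_floor = 51.7×9.81 + 107×9.81 = 1556.8 N.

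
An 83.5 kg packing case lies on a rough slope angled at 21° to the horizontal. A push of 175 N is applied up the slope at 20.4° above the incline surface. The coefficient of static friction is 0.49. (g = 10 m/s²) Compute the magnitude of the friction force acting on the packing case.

f ≈ 135 N

Axes along / perpendicular to the incline. W sin 21° = 299.2 N down-slope; W cos 21° = 779.5 N into the surface.
Perpendicular: N = W cos 21° − P sin 20.4° = 779.5 − 61 = 718.5 N.
Along incline: P cos 20.4° + f = W sin 21° (friction acts up-slope) → f = 299.2 − 164 = 135.2 N.
|f| = 135.2 N ≤ μN = 352.1 N, so the packing case is indeed static.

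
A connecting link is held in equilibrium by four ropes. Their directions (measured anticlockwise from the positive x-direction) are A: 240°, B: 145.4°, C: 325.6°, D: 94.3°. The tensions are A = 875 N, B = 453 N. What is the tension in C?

Resolve: ΣF_x = 875 cos 240° + 453 cos 145.4° + T_C cos 325.6° + T_D cos 94.3° = 0.
        ΣF_y = 875 sin 240° + 453 sin 145.4° + T_C sin 325.6° + T_D sin 94.3° = 0.
The known terms sum to (-810.4, -500.5) N, so 0.8251 T_C − 0.0750 T_D = 810.4 and -0.5650 T_C + 0.9972 T_D = 500.5.
Solving simultaneously: T_C = 1084 N, T_D = 1116 N.

T_C ≈ 1080 N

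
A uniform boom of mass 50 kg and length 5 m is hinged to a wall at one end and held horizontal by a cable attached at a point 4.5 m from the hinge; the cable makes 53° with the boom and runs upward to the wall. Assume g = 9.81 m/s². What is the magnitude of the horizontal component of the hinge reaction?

Take torques about the hinge: T sin 53° · 4.5 = 50×9.81×2.5 = 1226.2 N·m.
So T = 1226.2 / (0.7986 × 4.5) = 341.21 N.
ΣF_x = 0: H_x = T cos 53° = 205.34 N.

H_x ≈ 205 N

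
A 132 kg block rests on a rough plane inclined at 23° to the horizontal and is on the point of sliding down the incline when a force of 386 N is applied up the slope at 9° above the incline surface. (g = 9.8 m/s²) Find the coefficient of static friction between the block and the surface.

μ ≈ 0.110

On the verge of sliding down the incline, friction is at its maximum μN and acts up the slope.
Perpendicular to incline: N = W cos 23° − P sin 9° = 1191 − 60.38 = 1130 N.
Along incline: P cos 9° + μN = W sin 23° → μ = (W sin 23° − P cos 9°) / N = 0.1099.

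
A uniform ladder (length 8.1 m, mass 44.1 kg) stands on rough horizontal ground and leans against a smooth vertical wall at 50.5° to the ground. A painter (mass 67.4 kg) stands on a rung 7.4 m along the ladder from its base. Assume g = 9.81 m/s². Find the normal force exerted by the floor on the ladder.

ΣF_y = 0: N_floor = 44.1×9.81 + 67.4×9.81 = 1093.8 N.

N_floor ≈ 1090 N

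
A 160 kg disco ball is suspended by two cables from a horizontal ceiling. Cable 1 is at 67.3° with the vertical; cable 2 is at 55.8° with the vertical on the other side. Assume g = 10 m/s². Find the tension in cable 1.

T_1 ≈ 1580 N

Angles from the horizontal: cable 1 is 90° − 67.3° = 22.7°, cable 2 is 90° − 55.8° = 34.2°.
Weight W = 160 × 10 = 1600 N acts straight down.
Horizontal: T_1 cos 22.7° = T_2 cos 34.2°  →  T_2 = 1.115 T_1.
Vertical: T_1 sin 22.7° + T_2 sin 34.2° = 1600.
Substituting the horizontal relation into the vertical equation gives 1.013 T_1 = 1600, so T_1 = 1580 N.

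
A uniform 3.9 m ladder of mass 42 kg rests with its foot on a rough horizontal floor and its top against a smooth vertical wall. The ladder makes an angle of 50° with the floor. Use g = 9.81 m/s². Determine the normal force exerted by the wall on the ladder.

N_wall ≈ 173 N

Torques about the foot: N_wall · 3.9 sin 50° = 42×9.81×1.95 cos 50° → N_wall = 172.86 N.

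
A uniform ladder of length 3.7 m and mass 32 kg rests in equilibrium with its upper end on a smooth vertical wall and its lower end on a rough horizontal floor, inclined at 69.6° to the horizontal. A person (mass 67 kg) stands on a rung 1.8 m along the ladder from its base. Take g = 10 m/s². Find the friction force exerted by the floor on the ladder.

Torques about the foot: N_wall · 3.7 sin 69.6° = 32×10×1.85 cos 69.6° + 67×10×1.8 cos 69.6° → N_wall = 180.72 N.
ΣF_x = 0: f_floor = N_wall = 180.72 N.

f ≈ 181 N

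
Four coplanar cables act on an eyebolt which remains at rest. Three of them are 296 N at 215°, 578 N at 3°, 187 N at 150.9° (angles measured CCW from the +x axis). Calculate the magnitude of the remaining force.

F ≈ 178 N

Sum the known components: ΣF_x = 171.3 N, ΣF_y = -48.58 N.
For equilibrium the remaining force must supply (−ΣF_x, −ΣF_y) = (-171.3, 48.58) N.
Magnitude = √((-171.3)² + (48.58)²) = 178.1 N; direction = atan2(48.58, -171.3) = 164.2°.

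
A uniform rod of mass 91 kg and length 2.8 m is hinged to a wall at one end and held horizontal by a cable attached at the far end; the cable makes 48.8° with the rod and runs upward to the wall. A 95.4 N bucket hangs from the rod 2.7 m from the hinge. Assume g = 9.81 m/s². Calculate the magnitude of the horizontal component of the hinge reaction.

Take torques about the hinge: T sin 48.8° · 2.8 = 91×9.81×1.4 + 95.4×2.7 = 1507.4 N·m.
So T = 1507.4 / (0.7524 × 2.8) = 715.49 N.
ΣF_x = 0: H_x = T cos 48.8° = 471.29 N.

H_x ≈ 471 N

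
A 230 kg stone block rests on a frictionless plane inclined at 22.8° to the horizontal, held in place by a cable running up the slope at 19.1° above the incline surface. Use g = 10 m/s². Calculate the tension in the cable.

T ≈ 943 N

Take axes along and perpendicular to the incline. Weight components: W sin 22.8° = 891.3 N down-slope, W cos 22.8° = 2120 N into the surface.
Along incline: T cos 19.1° = W sin 22.8° → T = 943.2 N.
Perpendicular: N = W cos 22.8° − T sin 19.1° = 1812 N.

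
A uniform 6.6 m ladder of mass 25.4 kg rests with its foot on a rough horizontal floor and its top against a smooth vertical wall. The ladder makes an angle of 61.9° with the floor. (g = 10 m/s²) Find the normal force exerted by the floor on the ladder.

N_floor ≈ 254 N

ΣF_y = 0: N_floor = 25.4×10 = 254 N.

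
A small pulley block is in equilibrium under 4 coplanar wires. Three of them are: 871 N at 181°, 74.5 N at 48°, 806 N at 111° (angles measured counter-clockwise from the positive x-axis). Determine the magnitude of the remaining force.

Sum the known components: ΣF_x = -1110 N, ΣF_y = 792.6 N.
For equilibrium the remaining force must supply (−ΣF_x, −ΣF_y) = (1110, -792.6) N.
Magnitude = √((1110)² + (-792.6)²) = 1364 N; direction = atan2(-792.6, 1110) = 324.5°.

F ≈ 1360 N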